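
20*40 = 800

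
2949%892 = 273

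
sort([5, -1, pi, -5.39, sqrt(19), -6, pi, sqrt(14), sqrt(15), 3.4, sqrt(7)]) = [-6, -5.39, -1, sqrt(7), pi, pi, 3.4, sqrt(14), sqrt(15), sqrt(19), 5]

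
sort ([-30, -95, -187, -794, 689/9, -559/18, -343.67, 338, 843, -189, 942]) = [-794, -343.67, -189, -187, -95, -559/18, -30, 689/9, 338, 843, 942]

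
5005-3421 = 1584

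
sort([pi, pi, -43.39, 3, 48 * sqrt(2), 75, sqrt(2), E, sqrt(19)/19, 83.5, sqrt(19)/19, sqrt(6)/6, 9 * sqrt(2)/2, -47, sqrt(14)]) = [-47, -43.39, sqrt(19)/19, sqrt(19)/19, sqrt(6)/6, sqrt(2), E, 3, pi, pi, sqrt(14), 9 * sqrt(2)/2, 48 * sqrt(2), 75, 83.5]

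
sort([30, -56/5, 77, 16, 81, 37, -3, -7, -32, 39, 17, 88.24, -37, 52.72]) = [-37, -32, -56/5, -7, -3, 16, 17, 30, 37, 39, 52.72, 77, 81, 88.24]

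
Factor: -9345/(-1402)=2^(-1) * 3^1 * 5^1 * 7^1 * 89^1 * 701^(-1)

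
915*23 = 21045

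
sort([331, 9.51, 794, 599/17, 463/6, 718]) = [9.51, 599/17, 463/6, 331, 718, 794]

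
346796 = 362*958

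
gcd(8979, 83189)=41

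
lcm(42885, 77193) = 385965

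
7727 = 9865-2138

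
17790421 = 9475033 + 8315388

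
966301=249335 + 716966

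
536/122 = 4 + 24/61 ≈ 4.39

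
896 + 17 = 913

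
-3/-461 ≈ 0.00651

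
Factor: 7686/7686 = 1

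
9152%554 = 288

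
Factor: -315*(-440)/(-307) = -1*2^3*3^2*5^2*7^1*11^1*307^(-1) = -138600/307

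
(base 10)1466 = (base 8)2672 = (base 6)10442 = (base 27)208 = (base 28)1oa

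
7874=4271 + 3603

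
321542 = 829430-507888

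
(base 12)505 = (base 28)pp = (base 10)725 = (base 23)18c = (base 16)2d5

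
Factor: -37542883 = -1*7^1*71^1*75539^1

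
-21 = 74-95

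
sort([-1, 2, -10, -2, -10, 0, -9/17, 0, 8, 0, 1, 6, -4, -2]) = [-10, -10, -4, -2, -2, -1, -9/17, 0, 0, 0, 1, 2, 6, 8]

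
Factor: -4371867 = -1*3^3*161921^1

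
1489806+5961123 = 7450929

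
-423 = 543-966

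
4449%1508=1433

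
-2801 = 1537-4338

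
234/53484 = 39/8914 ≈ 0.00438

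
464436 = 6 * 77406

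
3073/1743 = 439/249 ≈ 1.76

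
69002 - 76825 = -7823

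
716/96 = 179/24 ≈ 7.46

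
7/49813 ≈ 0.000141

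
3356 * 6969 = 23387964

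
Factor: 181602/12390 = 3^3 * 5^(-1) * 7^(-1) * 19^1 = 513/35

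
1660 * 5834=9684440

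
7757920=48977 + 7708943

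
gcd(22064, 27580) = 5516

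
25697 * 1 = 25697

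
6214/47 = 132+10/47≈132.21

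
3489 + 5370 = 8859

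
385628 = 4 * 96407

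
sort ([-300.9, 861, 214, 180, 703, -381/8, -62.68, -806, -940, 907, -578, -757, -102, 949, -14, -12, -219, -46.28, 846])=[-940, -806, -757, -578, -300.9, -219, -102, -62.68, -381/8, -46.28, -14, -12, 180, 214, 703, 846, 861, 907, 949]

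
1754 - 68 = 1686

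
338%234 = 104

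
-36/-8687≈0.00414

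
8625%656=97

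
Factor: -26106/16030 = -1*3^1*5^ (-1)*7^ (-1)*19^1 = -57/35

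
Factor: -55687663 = -1*101^1*551363^1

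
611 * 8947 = 5466617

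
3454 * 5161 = 17826094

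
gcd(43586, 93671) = 1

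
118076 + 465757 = 583833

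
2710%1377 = 1333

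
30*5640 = 169200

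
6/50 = 3/25 = 0.12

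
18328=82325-63997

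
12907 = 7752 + 5155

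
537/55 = 9 + 42/55 ≈ 9.76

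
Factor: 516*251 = 2^2*3^1*43^1*251^1 = 129516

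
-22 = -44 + 22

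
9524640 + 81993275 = 91517915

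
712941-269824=443117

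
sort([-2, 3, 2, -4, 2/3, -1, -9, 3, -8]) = [-9, -8, -4, -2, -1, 2/3, 2, 3, 3]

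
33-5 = 28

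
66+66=132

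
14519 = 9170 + 5349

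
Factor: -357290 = -1*2^1*5^1*35729^1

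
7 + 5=12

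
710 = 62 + 648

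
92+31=123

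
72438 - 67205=5233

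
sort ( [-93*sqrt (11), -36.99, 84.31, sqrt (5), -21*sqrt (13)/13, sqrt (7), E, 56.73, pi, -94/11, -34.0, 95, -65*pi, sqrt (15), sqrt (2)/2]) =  [-93*sqrt (11), -65*pi, -36.99, -34.0, -94/11, -21*sqrt (13)/13, sqrt (2)/2, sqrt (5), sqrt (7), E, pi, sqrt (15), 56.73, 84.31, 95]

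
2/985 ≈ 0.00203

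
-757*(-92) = 69644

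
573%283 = 7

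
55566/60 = 9261/10 = 926.10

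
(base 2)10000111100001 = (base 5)234143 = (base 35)72s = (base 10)8673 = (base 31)90o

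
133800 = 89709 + 44091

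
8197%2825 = 2547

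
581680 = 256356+325324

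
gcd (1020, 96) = 12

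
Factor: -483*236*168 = -1*2^5*3^2*7^2*23^1*59^1 = -19149984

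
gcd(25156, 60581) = 1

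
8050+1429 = 9479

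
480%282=198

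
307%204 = 103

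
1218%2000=1218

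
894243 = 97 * 9219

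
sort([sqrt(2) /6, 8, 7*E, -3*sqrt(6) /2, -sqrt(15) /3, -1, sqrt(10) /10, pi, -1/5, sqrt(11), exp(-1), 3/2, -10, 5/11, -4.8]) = [-10, -4.8, -3*sqrt(6) /2, -sqrt(15) /3, -1, -1/5, sqrt(2) /6, sqrt(10) /10, exp(-1), 5/11, 3/2, pi, sqrt(11), 8, 7*E]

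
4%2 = 0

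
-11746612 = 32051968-43798580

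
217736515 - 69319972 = 148416543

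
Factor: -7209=-1*3^4*89^1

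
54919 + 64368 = 119287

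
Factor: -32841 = -1*3^2*41^1*89^1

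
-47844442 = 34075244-81919686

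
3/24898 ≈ 0.000120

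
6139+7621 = 13760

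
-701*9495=-6655995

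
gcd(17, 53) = 1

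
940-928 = 12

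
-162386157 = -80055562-82330595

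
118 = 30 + 88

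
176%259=176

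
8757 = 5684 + 3073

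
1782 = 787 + 995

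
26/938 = 13/469 ≈ 0.0277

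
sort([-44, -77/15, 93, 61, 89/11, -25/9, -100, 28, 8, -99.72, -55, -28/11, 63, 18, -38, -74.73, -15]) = [-100, -99.72, -74.73, -55, -44, -38, -15, -77/15, -25/9, -28/11, 8, 89/11, 18, 28, 61, 63, 93]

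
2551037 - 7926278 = -5375241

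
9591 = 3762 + 5829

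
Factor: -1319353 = -1 * 7^1 * 17^1 * 11087^1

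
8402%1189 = 79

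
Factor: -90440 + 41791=-1*48649^1=-48649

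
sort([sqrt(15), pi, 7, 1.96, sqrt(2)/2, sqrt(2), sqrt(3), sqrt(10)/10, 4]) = [sqrt(10)/10, sqrt(2)/2, sqrt(2), sqrt(3), 1.96, pi, sqrt(15), 4, 7]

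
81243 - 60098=21145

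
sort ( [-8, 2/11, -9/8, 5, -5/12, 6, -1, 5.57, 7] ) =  [-8, -9/8, -1, -5/12, 2/11, 5, 5.57, 6, 7] 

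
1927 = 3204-1277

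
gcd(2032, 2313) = 1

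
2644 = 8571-5927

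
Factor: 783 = 3^3 * 29^1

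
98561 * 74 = 7293514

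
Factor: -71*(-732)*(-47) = -1*2^2*3^1*47^1*61^1*71^1 = -2442684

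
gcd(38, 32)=2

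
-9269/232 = -39 - 221/232 ≈ -39.95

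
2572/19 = 135 + 7/19 ≈ 135.37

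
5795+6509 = 12304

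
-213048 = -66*3228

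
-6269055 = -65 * 96447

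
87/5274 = 29/1758 ≈ 0.0165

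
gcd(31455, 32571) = 9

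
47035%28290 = 18745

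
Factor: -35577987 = -1 * 3^1 * 23^1 * 31^1 * 16633^1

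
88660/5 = 17732 = 17732.00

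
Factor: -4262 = -1 * 2^1 * 2131^1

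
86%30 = 26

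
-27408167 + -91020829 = -118428996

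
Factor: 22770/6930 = 7^(-1)*23^1 = 23/7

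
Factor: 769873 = 13^1*59221^1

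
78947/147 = 537 + 8/147 ≈ 537.05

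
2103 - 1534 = 569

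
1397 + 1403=2800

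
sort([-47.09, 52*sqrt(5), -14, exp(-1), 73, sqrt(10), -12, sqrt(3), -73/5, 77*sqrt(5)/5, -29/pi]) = [-47.09, -73/5, -14, -12, -29/pi, exp(-1), sqrt(3), sqrt(10), 77*sqrt(5)/5, 73, 52*sqrt(5)]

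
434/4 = 108 + 1/2 = 108.50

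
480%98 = 88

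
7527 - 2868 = 4659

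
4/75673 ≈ 0.0000529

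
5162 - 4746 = 416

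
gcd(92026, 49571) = 1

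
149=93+56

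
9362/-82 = -114 - 7/41 ≈ -114.17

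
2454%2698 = 2454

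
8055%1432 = 895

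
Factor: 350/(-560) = -1*2^(-3)*5^1 = -5/8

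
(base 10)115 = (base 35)3a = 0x73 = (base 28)43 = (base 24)4j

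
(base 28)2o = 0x50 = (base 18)48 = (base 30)2k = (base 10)80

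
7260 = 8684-1424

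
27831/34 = 818+19/34 ≈ 818.56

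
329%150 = 29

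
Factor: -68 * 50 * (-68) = 2^5 * 5^2 * 17^2 = 231200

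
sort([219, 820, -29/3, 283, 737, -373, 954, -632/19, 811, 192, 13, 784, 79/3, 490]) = [-373, -632/19, -29/3, 13, 79/3, 192, 219, 283, 490, 737, 784, 811, 820, 954]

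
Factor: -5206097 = -1*13^1*17^1*23557^1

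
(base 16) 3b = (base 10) 59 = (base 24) 2b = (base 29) 21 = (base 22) 2f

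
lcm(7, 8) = 56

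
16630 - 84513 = -67883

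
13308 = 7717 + 5591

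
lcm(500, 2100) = 10500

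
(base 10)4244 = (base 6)31352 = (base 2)1000010010100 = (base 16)1094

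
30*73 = 2190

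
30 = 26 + 4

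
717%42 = 3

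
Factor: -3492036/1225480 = -1 * 2^(-1) * 3^2 * 5^(-1) * 30637^(-1) * 97001^1 = -873009/306370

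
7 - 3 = 4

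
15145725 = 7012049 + 8133676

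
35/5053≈0.00693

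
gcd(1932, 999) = 3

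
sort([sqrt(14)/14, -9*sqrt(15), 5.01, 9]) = [-9*sqrt(15), sqrt(14)/14, 5.01, 9]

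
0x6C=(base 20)58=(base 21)53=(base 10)108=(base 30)3I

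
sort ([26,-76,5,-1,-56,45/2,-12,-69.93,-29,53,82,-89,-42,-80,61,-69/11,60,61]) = [-89,-80,-76,-69.93,-56,-42,-29,-12,-69/11,-1,5,45/2,26,53,60,61,61,82]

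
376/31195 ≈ 0.0121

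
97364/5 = 19472 + 4/5 = 19472.80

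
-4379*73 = -319667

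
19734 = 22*897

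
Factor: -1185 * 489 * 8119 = -1 * 3^2 * 5^1 * 23^1 * 79^1 * 163^1 * 353^1 = -4704676335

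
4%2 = 0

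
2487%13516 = 2487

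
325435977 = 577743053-252307076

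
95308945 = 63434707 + 31874238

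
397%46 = 29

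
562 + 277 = 839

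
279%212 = 67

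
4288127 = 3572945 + 715182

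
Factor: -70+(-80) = -1 * 2^1 * 3^1 * 5^2 = -150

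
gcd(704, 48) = 16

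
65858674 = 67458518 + -1599844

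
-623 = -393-230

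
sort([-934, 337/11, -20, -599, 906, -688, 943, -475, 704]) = [-934, -688, -599, -475, -20, 337/11, 704, 906, 943]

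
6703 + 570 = 7273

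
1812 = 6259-4447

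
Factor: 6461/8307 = 3^(-2)*7^1 = 7/9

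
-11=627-638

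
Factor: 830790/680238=3^(-1)*5^1*13^(-1)*19^(-1)*181^1=905/741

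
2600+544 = 3144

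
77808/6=12968=12968.00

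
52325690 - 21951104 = 30374586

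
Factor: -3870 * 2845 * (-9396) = 2^3 * 3^6 * 5^2 * 29^1 * 43^1 * 569^1 = 103451369400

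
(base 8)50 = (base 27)1d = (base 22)1i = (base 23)1h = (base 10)40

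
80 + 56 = 136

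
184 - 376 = -192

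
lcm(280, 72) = 2520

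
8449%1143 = 448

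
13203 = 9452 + 3751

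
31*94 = 2914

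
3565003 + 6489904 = 10054907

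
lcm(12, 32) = 96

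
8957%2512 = 1421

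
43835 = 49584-5749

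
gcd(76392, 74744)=8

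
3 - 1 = 2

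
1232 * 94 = 115808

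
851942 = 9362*91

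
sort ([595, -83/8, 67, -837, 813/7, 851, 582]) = [-837, -83/8, 67, 813/7, 582, 595, 851]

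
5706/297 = 634/33 ≈ 19.21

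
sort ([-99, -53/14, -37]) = [-99, -37, -53/14]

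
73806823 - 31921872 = 41884951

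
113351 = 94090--19261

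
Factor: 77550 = 2^1 * 3^1 * 5^2 * 11^1 * 47^1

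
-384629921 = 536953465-921583386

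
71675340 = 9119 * 7860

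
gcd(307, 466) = 1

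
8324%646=572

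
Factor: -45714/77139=-1 * 2^1 * 3^(-2) * 19^1 * 401^1 * 2857^(-1)=-15238/25713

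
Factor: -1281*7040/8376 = -1*2^4*5^1*7^1*11^1*61^1*349^(-1) = -375760/349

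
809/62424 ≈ 0.0130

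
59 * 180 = 10620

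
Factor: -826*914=-1*2^2*7^1*59^1*457^1=-754964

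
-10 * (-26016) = 260160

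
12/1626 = 2/271 ≈ 0.00738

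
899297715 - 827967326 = 71330389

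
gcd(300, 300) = 300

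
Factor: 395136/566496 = 2^2*7^2*281^(-1) = 196/281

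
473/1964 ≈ 0.241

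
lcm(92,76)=1748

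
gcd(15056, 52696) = 7528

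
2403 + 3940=6343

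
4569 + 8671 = 13240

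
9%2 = 1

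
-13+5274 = 5261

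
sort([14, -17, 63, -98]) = [-98, -17, 14, 63]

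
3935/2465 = 787/493 ≈ 1.60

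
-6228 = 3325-9553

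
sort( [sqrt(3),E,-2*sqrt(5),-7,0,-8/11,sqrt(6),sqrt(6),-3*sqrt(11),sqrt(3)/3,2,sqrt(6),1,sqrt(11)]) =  [-3*sqrt(11),-7,-2*sqrt(5),-8/11,0,sqrt(3)/3,1,sqrt(3),2,sqrt(6),sqrt(6),sqrt(6),E,sqrt(11)]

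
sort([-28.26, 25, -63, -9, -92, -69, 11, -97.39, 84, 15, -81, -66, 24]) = [-97.39, -92, -81, -69, -66, -63, -28.26, -9, 11, 15, 24, 25, 84]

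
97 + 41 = 138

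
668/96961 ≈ 0.00689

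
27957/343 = 81 + 174/343 ≈ 81.51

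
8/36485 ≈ 0.000219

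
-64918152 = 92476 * (-702)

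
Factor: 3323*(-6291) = -1*3^3*233^1*3323^1 = -20904993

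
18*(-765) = -13770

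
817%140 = 117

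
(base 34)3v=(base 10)133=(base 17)7e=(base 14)97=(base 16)85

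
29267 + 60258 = 89525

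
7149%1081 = 663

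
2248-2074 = 174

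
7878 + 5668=13546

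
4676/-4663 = -1 - 13/4663 ≈ -1.00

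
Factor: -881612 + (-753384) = -1*2^2*11^1*37159^1 = -1634996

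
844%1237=844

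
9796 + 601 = 10397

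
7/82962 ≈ 0.0000844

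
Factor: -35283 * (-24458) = 2^1 * 3^1 * 7^1 * 19^1 * 619^1 * 1747^1 = 862951614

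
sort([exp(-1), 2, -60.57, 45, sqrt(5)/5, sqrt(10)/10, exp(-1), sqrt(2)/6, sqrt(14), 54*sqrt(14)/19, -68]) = [-68, -60.57, sqrt(2)/6, sqrt(10)/10, exp(-1), exp(-1), sqrt(5)/5, 2, sqrt(14), 54*sqrt(14)/19, 45]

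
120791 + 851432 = 972223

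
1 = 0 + 1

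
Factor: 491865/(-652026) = -1*2^(-1)*5^1*11^2*401^(-1) = -605/802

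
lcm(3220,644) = 3220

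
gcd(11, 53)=1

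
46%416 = 46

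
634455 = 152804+481651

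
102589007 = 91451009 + 11137998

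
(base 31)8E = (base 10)262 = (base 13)172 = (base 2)100000110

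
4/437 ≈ 0.00915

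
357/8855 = 51/1265 ≈ 0.0403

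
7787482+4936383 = 12723865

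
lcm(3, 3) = 3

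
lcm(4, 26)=52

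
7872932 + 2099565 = 9972497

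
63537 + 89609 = 153146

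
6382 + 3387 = 9769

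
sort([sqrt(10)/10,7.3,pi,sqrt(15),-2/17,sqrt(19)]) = [-2/17,sqrt(10)/10,pi,sqrt(15),sqrt(19),7.3]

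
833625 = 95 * 8775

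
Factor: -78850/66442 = -1*5^2*19^1*83^1*139^(-1)*239^(-1) = -39425/33221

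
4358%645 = 488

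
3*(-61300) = -183900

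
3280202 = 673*4874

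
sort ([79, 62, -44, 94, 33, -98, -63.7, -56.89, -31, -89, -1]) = [-98, -89, -63.7, -56.89, -44, -31, -1, 33, 62, 79, 94]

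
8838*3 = 26514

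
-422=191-613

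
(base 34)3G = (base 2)1110110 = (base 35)3D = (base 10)118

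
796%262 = 10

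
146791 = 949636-802845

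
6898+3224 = 10122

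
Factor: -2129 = -1*2129^1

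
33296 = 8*4162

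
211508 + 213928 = 425436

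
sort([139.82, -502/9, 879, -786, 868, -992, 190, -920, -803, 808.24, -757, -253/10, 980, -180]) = [-992, -920, -803, -786, -757, -180, -502/9, -253/10, 139.82, 190, 808.24, 868, 879, 980]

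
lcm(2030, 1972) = 69020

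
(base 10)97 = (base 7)166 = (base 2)1100001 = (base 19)52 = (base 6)241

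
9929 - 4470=5459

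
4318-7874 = -3556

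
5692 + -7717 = -2025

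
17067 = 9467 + 7600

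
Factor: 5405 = 5^1*23^1*47^1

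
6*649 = 3894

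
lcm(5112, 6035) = 434520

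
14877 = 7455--7422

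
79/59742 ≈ 0.00132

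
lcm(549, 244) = 2196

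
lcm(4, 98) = 196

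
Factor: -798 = -1*2^1*3^1*7^1*19^1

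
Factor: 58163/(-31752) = -1*2^(-3)*3^(-4)*1187^1 = -1187/648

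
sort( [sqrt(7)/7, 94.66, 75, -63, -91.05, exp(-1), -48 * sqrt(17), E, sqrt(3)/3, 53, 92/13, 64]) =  [-48 * sqrt(17), -91.05, -63, exp(-1), sqrt(7)/7, sqrt(3)/3, E, 92/13, 53, 64, 75, 94.66]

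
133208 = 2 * 66604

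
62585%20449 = 1238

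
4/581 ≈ 0.00688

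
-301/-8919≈0.0337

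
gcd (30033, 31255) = 47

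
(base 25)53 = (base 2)10000000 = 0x80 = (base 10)128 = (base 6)332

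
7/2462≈0.00284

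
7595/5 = 1519 = 1519.00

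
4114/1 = 4114 = 4114.00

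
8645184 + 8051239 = 16696423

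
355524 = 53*6708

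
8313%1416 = 1233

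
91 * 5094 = 463554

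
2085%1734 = 351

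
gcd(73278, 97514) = 2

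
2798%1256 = 286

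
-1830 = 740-2570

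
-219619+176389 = -43230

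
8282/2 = 4141 = 4141.00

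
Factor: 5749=5749^1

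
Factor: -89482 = -1 * 2^1 * 44741^1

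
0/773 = 0 = 0.00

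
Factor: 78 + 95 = 173^1 = 173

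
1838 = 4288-2450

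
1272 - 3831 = -2559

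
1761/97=18 + 15/97 ≈ 18.15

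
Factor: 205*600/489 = 2^3*5^3*41^1*163^(-1) = 41000/163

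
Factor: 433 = 433^1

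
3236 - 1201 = 2035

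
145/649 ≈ 0.223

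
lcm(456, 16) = 912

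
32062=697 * 46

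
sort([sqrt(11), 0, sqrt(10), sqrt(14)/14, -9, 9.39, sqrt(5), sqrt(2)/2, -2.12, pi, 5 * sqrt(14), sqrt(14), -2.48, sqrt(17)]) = [-9, -2.48, -2.12, 0, sqrt(14)/14, sqrt(2)/2, sqrt(5), pi, sqrt(10), sqrt(11), sqrt(14), sqrt(17), 9.39, 5 * sqrt(14)]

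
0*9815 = 0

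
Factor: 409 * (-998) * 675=-1 * 2^1 * 3^3 * 5^2 * 409^1 * 499^1=-275522850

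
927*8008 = 7423416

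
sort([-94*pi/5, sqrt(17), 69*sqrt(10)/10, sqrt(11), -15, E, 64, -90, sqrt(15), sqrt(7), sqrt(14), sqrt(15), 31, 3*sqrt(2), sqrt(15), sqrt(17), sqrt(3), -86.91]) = [-90, -86.91, -94*pi/5, -15, sqrt(3), sqrt(7), E, sqrt(11), sqrt(14), sqrt(15), sqrt(15), sqrt(15), sqrt(17), sqrt(17), 3*sqrt(2), 69*sqrt(10)/10, 31, 64]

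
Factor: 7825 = 5^2 * 313^1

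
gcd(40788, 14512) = 4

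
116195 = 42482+73713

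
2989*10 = 29890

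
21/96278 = 3/13754 ≈ 0.000218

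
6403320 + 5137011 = 11540331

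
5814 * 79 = 459306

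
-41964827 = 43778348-85743175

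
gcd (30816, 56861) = 1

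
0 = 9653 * 0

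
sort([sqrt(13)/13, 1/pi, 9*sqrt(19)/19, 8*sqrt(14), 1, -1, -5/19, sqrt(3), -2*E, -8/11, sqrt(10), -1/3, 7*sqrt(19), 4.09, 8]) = [-2*E, -1, -8/11, -1/3, -5/19, sqrt(13)/13, 1/pi, 1, sqrt(3), 9*sqrt(19)/19, sqrt(10), 4.09, 8, 8*sqrt(14), 7*sqrt(19)]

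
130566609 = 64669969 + 65896640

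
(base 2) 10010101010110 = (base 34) 894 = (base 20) 13hi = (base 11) 71aa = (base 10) 9558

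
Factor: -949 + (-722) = -1 * 3^1 * 557^1 = -1671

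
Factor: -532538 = -1 * 2^1 * 266269^1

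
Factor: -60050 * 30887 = -1 * 2^1 * 5^2 * 67^1 * 461^1 * 1201^1 = -1854764350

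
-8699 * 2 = -17398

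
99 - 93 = 6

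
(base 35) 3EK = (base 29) 4S9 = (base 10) 4185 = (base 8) 10131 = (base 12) 2509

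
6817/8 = 852 + 1/8 ≈ 852.13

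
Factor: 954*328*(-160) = -1*2^9*3^2*5^1*41^1*53^1 = -50065920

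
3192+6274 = 9466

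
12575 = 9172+3403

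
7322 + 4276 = 11598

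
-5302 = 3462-8764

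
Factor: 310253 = 461^1 * 673^1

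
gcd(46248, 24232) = 8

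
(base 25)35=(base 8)120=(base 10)80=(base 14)5a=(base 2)1010000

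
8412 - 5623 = 2789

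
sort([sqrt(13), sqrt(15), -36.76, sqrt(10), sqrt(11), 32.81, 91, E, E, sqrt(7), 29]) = [-36.76, sqrt(7), E, E, sqrt(10), sqrt(11), sqrt(13), sqrt(15), 29, 32.81, 91]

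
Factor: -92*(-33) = 2^2*3^1*11^1*23^1 = 3036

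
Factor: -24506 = -1 * 2^1 * 12253^1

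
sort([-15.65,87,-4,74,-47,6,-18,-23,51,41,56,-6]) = [-47,-23,-18,-15.65,-6,-4,6,41,51,56,74,87]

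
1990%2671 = 1990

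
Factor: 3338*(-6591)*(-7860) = 2^3*3^2*5^1*13^3*131^1*1669^1 = 172925957880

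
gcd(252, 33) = 3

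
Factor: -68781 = -1*3^1*101^1*227^1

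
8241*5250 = 43265250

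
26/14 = 13/7 ≈ 1.86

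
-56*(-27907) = 1562792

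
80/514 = 40/257 ≈ 0.156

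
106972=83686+23286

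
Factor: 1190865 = 3^1*5^1*13^1*31^1*197^1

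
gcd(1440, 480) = 480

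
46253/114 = 405+83/114 ≈ 405.73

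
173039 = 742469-569430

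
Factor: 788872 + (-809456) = -1*2^3*31^1*83^1 = -20584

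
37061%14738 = 7585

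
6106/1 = 6106 = 6106.00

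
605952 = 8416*72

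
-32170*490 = -15763300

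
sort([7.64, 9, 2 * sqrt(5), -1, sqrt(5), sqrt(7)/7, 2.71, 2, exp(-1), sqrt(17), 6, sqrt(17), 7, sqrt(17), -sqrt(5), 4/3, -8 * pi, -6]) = [-8 * pi, -6, -sqrt(5), -1, exp(-1), sqrt(7)/7, 4/3, 2, sqrt(5), 2.71, sqrt(17), sqrt(17), sqrt(17), 2 * sqrt(5), 6, 7, 7.64, 9]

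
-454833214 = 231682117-686515331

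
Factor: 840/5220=2^1*3^(-1)*7^1*29^(-1)=14/87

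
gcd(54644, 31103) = 19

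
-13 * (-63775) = 829075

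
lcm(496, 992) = 992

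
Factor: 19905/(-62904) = -1 * 2^(-3) * 5^1 * 1327^1 * 2621^(-1) = -6635/20968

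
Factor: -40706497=-1 * 13^1 * 463^1 * 6763^1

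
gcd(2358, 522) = 18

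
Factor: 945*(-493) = -1*3^3*5^1*7^1*17^1*29^1 = -465885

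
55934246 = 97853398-41919152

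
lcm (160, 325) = 10400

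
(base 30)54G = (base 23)8HD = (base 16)121C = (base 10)4636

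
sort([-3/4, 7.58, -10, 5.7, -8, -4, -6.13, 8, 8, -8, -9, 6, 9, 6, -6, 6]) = [-10, -9, -8, -8, -6.13, -6, -4, -3/4, 5.7, 6, 6, 6, 7.58, 8, 8, 9]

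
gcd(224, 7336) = 56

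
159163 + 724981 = 884144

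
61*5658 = 345138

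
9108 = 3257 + 5851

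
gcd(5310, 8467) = 1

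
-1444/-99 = 14 + 58/99 ≈ 14.59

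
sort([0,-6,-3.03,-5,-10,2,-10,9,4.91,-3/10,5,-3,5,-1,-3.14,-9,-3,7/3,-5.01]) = [-10,-10,-9,-6,-5.01,-5,-3.14,-3.03,-3,-3,-1,-3/10,0,2,7/3,4.91,5,5,9]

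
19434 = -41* (-474)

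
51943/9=5771 + 4/9 ≈ 5771.44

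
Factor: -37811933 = -1*5591^1*6763^1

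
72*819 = 58968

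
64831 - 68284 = -3453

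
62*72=4464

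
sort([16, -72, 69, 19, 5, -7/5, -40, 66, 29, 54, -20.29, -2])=[-72, -40, -20.29, -2, -7/5, 5, 16, 19, 29, 54, 66, 69]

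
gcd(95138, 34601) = 1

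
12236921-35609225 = -23372304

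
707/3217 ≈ 0.220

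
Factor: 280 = 2^3 * 5^1 * 7^1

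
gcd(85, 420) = 5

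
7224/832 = 8 + 71/104 ≈ 8.68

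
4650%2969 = 1681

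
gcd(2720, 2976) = 32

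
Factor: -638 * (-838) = 2^2 * 11^1 * 29^1 * 419^1 = 534644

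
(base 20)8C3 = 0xD73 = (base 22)72B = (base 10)3443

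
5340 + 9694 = 15034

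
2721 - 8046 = -5325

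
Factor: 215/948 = 2^(-2)*3^(-1)*5^1*43^1*79^(-1)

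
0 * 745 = 0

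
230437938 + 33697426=264135364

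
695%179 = 158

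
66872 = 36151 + 30721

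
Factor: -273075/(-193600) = 2^(-6)*3^1*11^(-1)*331^1 = 993/704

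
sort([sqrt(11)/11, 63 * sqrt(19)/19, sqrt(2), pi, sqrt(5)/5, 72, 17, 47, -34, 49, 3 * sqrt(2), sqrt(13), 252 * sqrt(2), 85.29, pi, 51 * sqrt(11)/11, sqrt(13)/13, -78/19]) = [-34, -78/19, sqrt(13)/13, sqrt(11)/11, sqrt(5)/5, sqrt(2), pi, pi, sqrt(13), 3 * sqrt(2), 63 * sqrt(19)/19, 51 * sqrt(11)/11, 17, 47, 49, 72, 85.29, 252 * sqrt(2)]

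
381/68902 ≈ 0.00553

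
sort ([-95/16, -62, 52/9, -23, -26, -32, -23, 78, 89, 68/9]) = [-62, -32, -26, -23, -23, -95/16, 52/9, 68/9, 78, 89]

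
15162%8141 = 7021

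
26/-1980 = -13/990 ≈ -0.0131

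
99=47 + 52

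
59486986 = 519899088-460412102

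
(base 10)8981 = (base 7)35120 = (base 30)9tb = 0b10001100010101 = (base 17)1e15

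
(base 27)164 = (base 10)895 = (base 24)1d7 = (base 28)13r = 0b1101111111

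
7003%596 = 447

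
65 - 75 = -10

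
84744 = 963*88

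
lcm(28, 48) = 336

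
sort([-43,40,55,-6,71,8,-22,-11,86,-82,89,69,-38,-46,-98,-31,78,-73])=[-98,-82,-73,-46,-43,-38,-31,-22,-11,-6,8,40,55,69,71,78,86,89]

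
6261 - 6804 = -543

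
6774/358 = 3387/179 ≈ 18.92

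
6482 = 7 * 926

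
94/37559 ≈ 0.00250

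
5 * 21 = 105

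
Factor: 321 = 3^1*107^1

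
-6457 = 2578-9035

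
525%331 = 194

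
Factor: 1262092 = 2^2 * 13^2 * 1867^1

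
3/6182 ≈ 0.000485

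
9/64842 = 3/21614≈0.000139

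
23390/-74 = -316 - 3/37≈-316.08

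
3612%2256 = 1356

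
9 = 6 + 3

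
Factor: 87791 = 11^1 * 23^1 * 347^1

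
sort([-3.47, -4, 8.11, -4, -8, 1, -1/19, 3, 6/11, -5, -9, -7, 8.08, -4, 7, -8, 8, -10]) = [-10, -9, -8, -8, -7, -5, -4, -4, -4, -3.47, -1/19, 6/11, 1, 3, 7, 8, 8.08, 8.11]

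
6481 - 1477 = 5004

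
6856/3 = 2285+1/3 ≈ 2285.33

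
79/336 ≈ 0.235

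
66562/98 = 33281/49 ≈ 679.20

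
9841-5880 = 3961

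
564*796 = 448944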